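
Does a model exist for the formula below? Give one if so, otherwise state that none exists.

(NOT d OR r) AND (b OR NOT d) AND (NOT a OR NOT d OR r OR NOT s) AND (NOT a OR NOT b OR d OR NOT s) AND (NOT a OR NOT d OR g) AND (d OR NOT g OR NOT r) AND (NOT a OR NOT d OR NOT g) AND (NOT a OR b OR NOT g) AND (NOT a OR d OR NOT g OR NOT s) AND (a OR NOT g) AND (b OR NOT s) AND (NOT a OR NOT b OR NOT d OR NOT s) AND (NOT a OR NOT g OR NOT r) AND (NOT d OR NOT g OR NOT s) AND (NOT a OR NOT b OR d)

d = False, r = True, s = True, g = False, b = True, a = False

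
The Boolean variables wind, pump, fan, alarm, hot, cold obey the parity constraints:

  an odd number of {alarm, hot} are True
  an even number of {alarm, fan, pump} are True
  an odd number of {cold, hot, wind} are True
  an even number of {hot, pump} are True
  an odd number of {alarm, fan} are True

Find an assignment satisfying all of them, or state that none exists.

wind = False, pump = True, fan = True, alarm = False, hot = True, cold = False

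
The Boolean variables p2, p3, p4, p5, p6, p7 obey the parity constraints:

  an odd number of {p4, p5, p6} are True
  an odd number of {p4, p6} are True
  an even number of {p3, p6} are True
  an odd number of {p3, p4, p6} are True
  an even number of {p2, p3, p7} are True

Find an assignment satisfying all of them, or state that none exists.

p2: True, p3: False, p4: True, p5: False, p6: False, p7: True

{p4, p5, p6}: 1 true → odd ✓
{p4, p6}: 1 true → odd ✓
{p3, p6}: 0 true → even ✓
{p3, p4, p6}: 1 true → odd ✓
{p2, p3, p7}: 2 true → even ✓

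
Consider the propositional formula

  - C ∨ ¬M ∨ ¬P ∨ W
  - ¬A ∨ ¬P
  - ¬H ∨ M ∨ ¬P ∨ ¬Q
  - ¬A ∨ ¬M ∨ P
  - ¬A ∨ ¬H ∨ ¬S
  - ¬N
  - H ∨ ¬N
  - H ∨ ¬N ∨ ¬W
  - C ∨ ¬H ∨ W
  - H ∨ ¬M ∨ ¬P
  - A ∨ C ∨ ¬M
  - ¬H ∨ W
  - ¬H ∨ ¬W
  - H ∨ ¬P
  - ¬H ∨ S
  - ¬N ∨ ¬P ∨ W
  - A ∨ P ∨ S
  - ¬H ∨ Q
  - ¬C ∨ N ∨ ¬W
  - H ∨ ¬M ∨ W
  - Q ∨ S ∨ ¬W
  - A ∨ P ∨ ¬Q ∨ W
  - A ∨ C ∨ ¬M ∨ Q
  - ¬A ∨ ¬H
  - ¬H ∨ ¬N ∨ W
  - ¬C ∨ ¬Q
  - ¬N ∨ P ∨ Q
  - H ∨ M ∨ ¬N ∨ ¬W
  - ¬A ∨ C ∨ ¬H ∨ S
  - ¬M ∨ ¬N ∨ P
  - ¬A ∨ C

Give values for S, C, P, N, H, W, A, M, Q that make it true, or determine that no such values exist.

S: True, C: False, P: False, N: False, H: False, W: True, A: False, M: False, Q: False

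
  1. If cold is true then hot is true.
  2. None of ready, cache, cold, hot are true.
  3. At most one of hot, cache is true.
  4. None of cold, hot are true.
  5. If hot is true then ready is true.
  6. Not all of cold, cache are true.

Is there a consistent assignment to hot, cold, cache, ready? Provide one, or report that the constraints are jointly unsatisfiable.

hot=F, cold=F, cache=F, ready=F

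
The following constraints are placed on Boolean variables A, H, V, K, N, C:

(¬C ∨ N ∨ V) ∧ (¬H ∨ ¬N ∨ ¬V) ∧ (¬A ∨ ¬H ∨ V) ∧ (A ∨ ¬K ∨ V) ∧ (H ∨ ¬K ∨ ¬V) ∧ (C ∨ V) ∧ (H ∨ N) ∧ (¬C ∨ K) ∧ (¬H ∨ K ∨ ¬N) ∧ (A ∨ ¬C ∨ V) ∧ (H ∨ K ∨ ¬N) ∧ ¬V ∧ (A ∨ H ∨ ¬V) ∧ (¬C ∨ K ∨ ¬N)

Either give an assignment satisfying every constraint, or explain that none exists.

Unit clause (¬V) forces V = False.
In (C ∨ V) only C is left, so C = True.
In (¬C ∨ K) only K is left, so K = True.
In (A ∨ ¬C ∨ V) only A is left, so A = True.
In (¬C ∨ N ∨ V) only N is left, so N = True.
In (¬A ∨ ¬H ∨ V) only ¬H is left, so H = False.
All clauses satisfied.

A: True, H: False, V: False, K: True, N: True, C: True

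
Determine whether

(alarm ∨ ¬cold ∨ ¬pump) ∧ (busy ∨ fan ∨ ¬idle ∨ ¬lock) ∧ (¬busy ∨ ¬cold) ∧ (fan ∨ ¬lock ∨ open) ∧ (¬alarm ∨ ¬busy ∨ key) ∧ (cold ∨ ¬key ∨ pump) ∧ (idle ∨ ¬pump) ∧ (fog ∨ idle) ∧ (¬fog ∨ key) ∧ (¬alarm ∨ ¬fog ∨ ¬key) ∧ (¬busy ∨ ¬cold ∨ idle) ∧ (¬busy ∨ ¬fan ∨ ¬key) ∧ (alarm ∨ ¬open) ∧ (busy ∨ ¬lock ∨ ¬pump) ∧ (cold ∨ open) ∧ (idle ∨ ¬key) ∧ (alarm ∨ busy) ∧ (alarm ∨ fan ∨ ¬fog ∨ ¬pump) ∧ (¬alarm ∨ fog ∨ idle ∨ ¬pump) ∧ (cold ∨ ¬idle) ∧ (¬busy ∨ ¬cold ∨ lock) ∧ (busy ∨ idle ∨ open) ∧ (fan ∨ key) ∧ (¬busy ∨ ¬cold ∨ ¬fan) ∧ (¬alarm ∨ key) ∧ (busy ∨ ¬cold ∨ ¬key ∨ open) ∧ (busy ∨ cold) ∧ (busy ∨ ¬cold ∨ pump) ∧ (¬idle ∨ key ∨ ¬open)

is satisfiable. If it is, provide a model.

Set busy = False.
  then (alarm ∨ busy) forces alarm = True.
  then (¬alarm ∨ key) forces key = True.
  then (busy ∨ cold) forces cold = True.
  then (busy ∨ ¬cold ∨ pump) forces pump = True.
  then (idle ∨ ¬pump) forces idle = True.
  then (¬alarm ∨ ¬fog ∨ ¬key) forces fog = False.
  then (busy ∨ ¬lock ∨ ¬pump) forces lock = False.
  then (busy ∨ ¬cold ∨ ¬key ∨ open) forces open = True.
Set fan = True.
All clauses satisfied.

busy = False, pump = True, open = True, idle = True, cold = True, fan = True, fog = False, key = True, alarm = True, lock = False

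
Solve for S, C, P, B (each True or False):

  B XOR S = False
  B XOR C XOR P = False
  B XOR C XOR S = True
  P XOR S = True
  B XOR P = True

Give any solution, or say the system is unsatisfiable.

S: True, C: True, P: False, B: True

B XOR S = T XOR T = False ✓
B XOR C XOR P = T XOR T XOR F = False ✓
B XOR C XOR S = T XOR T XOR T = True ✓
P XOR S = F XOR T = True ✓
B XOR P = T XOR F = True ✓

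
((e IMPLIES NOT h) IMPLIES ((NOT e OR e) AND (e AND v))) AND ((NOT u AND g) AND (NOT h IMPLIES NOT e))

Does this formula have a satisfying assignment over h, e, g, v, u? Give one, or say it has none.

h = True; e = True; g = True; v = False; u = False

  (e IMPLIES NOT h) IMPLIES ((NOT e OR e) AND (e AND v)) = True
    e IMPLIES NOT h = False
      NOT h = False
    (NOT e OR e) AND (e AND v) = False
      NOT e OR e = True
        NOT e = False
      e AND v = False
  (NOT u AND g) AND (NOT h IMPLIES NOT e) = True
    NOT u AND g = True
      NOT u = True
    NOT h IMPLIES NOT e = True
      NOT h = False
      NOT e = False
Both conjuncts True, so the formula holds.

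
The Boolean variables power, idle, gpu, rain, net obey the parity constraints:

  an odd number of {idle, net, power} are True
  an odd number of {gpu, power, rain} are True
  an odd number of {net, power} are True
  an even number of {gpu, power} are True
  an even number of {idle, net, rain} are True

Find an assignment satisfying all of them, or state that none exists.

power=F, idle=F, gpu=F, rain=T, net=T

{idle, net, power}: 1 true → odd ✓
{gpu, power, rain}: 1 true → odd ✓
{net, power}: 1 true → odd ✓
{gpu, power}: 0 true → even ✓
{idle, net, rain}: 2 true → even ✓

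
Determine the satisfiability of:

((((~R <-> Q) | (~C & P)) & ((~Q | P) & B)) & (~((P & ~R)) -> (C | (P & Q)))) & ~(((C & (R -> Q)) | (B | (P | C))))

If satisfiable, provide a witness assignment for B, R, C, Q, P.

Case B = True: the conjunct ~(((C & (R -> Q)) | (B | (P | C)))) becomes ~(((C & (R -> Q)) | True)) = False.
Case B = False: the conjunct B is False.
Both cases fail — unsatisfiable.

UNSATISFIABLE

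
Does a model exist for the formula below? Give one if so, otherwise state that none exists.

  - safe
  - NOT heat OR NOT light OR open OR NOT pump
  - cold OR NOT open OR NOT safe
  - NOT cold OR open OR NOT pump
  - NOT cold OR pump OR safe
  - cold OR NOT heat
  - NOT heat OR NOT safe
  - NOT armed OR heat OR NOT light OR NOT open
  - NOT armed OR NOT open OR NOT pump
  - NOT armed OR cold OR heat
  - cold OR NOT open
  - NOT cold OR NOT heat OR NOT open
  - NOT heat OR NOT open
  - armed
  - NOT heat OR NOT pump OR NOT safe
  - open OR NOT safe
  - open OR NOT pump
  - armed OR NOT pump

Unit clause (safe) forces safe = True.
In (NOT heat OR NOT safe) only NOT heat is left, so heat = False.
Unit clause (armed) forces armed = True.
In (open OR NOT safe) only open is left, so open = True.
In (cold OR NOT open OR NOT safe) only cold is left, so cold = True.
In (NOT armed OR heat OR NOT light OR NOT open) only NOT light is left, so light = False.
In (NOT armed OR NOT open OR NOT pump) only NOT pump is left, so pump = False.
All clauses satisfied.

light=F; cold=T; open=T; armed=T; pump=F; heat=F; safe=T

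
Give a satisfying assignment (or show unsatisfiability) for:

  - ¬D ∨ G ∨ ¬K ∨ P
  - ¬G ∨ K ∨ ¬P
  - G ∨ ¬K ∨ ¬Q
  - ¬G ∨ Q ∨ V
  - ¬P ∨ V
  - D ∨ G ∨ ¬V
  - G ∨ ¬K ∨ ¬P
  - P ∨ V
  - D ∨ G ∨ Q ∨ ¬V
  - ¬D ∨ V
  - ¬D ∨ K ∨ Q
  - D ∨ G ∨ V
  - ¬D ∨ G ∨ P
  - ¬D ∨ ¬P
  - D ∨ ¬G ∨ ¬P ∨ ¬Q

D=F, V=T, Q=T, G=T, K=T, P=F

Set D = False.
Set V = True.
  then (D ∨ G ∨ ¬V) forces G = True.
Set Q = True.
  then (D ∨ ¬G ∨ ¬P ∨ ¬Q) forces P = False.
Set K = True.
All clauses satisfied.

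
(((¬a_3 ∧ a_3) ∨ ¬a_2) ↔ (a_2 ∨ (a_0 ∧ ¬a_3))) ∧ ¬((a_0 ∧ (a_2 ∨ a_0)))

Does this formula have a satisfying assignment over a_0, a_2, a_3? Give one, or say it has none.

Case a_0 = True: the conjunct ¬((a_0 ∧ (a_2 ∨ a_0))) becomes ¬((True ∧ True)) = False.
Case a_0 = False: the formula simplifies to ((¬a_3 ∧ a_3) ∨ ¬a_2) ↔ a_2.
  a_2 = True: simplifies to ¬a_3 ∧ a_3.
    a_3 = True: the conjunct ¬a_3 is False.
    a_3 = False: the conjunct a_3 is False.
  a_2 = False: this becomes ((¬a_3 ∧ a_3) ∨ True) ↔ False = False.
Both cases fail — unsatisfiable.

UNSATISFIABLE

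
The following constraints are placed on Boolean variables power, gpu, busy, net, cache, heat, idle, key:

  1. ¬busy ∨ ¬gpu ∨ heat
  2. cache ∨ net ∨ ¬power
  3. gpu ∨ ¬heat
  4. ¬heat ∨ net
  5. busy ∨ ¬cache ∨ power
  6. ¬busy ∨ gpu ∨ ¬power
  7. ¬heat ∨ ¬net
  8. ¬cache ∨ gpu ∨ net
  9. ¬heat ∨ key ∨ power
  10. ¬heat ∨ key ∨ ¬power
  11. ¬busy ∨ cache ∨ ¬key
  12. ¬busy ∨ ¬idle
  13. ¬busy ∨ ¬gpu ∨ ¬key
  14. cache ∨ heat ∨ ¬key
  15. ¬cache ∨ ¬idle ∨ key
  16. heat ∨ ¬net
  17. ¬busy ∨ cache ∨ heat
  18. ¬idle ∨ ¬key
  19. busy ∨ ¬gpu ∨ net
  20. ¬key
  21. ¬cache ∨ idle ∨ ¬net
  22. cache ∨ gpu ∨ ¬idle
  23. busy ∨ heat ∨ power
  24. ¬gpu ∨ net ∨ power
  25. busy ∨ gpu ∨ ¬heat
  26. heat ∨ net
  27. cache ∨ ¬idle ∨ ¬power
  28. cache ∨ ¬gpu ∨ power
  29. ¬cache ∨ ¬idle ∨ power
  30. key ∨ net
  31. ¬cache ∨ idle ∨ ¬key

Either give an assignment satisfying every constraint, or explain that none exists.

Case net = True:
  (¬heat ∨ ¬net) forces heat = False.
  Clause (heat ∨ ¬net) is falsified — contradiction.
Case net = False:
  (¬heat ∨ net) forces heat = False.
  Clause (heat ∨ net) is falsified — contradiction.
Both cases fail, so the formula is unsatisfiable.

UNSATISFIABLE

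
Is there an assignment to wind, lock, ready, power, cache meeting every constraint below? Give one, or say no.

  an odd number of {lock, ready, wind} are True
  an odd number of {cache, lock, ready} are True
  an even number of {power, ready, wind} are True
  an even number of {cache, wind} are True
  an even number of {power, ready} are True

wind=F; lock=T; ready=F; power=F; cache=F

{lock, ready, wind}: 1 true → odd ✓
{cache, lock, ready}: 1 true → odd ✓
{power, ready, wind}: 0 true → even ✓
{cache, wind}: 0 true → even ✓
{power, ready}: 0 true → even ✓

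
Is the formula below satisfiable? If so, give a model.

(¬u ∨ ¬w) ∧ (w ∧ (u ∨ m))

m = True, w = True, u = False

  ¬u ∨ ¬w = True
    ¬u = True
    ¬w = False
  w ∧ (u ∨ m) = True
    u ∨ m = True
Both conjuncts True, so the formula holds.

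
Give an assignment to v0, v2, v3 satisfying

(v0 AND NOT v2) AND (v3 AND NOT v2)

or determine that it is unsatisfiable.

v0 = True; v2 = False; v3 = True

  v0 AND NOT v2 = True
    NOT v2 = True
  v3 AND NOT v2 = True
    NOT v2 = True
Both conjuncts True, so the formula holds.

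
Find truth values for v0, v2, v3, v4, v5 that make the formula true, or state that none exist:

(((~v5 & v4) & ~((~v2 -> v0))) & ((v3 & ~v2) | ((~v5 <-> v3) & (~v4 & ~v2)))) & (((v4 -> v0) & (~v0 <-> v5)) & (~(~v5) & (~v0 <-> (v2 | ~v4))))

No satisfying assignment exists.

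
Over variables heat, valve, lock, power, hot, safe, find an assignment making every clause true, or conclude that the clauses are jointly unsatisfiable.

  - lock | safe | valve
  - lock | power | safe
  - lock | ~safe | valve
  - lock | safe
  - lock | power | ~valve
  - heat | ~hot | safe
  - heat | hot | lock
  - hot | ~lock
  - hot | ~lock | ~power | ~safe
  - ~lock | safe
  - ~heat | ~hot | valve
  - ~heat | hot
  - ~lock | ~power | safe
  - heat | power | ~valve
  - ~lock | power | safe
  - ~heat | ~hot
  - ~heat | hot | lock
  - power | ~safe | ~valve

Set heat = False.
Set valve = False.
Try lock = False:
  (lock | safe | valve) forces safe = True.
  clause (lock | ~safe | valve) is falsified — backtrack.
So lock = True.
  then (hot | ~lock) forces hot = True.
  then (~lock | safe) forces safe = True.
Set power = False.
All clauses satisfied.

heat = False, valve = False, lock = True, power = False, hot = True, safe = True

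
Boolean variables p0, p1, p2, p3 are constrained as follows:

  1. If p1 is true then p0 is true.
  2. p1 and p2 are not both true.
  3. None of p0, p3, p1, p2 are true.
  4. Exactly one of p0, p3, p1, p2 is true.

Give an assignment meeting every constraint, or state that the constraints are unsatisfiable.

Case p1 = True:
  Constraint (3) is violated (p1=T) — contradiction.
Case p1 = False:
  (3) forces p0 = False.
  (3) forces p3 = False.
  (3) forces p2 = False.
  Constraint (4) is violated (p0=F, p3=F, p1=F, p2=F) — contradiction.
Both cases fail — unsatisfiable.

Unsatisfiable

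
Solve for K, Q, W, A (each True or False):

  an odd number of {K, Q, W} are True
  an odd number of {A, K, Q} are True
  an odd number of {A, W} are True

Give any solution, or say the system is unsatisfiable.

Adding constraints 1, 2, 3 mod 2: every variable appears an even number of times on the left, so the left side is 0.
But the right sides sum to 1 (mod 2). 0 ≠ 1 — the system is inconsistent.

No satisfying assignment exists.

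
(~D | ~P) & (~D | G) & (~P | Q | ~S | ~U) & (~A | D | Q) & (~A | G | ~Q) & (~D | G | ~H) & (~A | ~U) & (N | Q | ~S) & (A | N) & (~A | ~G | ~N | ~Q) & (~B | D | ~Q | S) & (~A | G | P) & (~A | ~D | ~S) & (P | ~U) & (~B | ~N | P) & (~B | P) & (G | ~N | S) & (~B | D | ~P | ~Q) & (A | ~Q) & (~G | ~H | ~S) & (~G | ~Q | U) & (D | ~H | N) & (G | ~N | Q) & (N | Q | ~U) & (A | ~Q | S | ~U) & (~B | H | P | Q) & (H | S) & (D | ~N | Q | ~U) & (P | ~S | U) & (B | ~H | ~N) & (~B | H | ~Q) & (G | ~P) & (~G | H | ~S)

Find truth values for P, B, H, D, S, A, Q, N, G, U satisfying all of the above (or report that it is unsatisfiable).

P = True, B = True, H = True, D = False, S = False, A = False, Q = False, N = True, G = True, U = False

Set P = True.
  then (~D | ~P) forces D = False.
  then (G | ~P) forces G = True.
Set B = True.
  then (~B | D | ~P | ~Q) forces Q = False.
  then (~A | D | Q) forces A = False.
  then (A | N) forces N = True.
  then (D | ~N | Q | ~U) forces U = False.
Try H = False:
  (H | S) forces S = True.
  clause (~G | H | ~S) is falsified — backtrack.
So H = True.
  then (~G | ~H | ~S) forces S = False.
All clauses satisfied.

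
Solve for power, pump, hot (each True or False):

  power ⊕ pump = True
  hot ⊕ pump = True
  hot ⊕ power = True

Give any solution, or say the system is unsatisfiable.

Adding constraints 1, 2, 3 mod 2: every variable appears an even number of times on the left, so the left side is 0.
But the right sides sum to 1 (mod 2). 0 ≠ 1 — the system is inconsistent.

Unsatisfiable — no assignment works.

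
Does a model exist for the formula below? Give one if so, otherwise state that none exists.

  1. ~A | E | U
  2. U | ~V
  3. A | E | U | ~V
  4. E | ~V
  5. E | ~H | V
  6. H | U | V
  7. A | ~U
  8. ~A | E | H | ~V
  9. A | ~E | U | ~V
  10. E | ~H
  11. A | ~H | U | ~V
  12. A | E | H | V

H=T, U=T, A=T, E=T, V=F

Set H = True.
  then (E | ~H) forces E = True.
Set U = True.
  then (A | ~U) forces A = True.
Set V = False.
All clauses satisfied.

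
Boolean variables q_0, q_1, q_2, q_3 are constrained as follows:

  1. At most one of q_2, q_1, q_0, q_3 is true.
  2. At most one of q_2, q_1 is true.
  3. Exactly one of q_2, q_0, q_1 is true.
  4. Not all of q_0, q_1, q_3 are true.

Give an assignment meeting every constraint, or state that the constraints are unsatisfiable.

q_0: True; q_1: False; q_2: False; q_3: False

  (1) {q_2, q_1, q_0, q_3}: 1 true — at most one ✓
  (2) {q_2, q_1}: 0 true — at most one ✓
  (3) {q_2, q_0, q_1}: 1 true — exactly one ✓
  (4) {q_0, q_1, q_3}: 1/3 true — not all ✓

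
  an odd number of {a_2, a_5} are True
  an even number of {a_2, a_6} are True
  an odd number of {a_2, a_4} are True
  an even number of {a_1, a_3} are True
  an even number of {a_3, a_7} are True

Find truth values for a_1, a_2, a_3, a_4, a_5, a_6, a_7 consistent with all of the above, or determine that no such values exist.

a_1: True; a_2: True; a_3: True; a_4: False; a_5: False; a_6: True; a_7: True

{a_2, a_5}: 1 true → odd ✓
{a_2, a_6}: 2 true → even ✓
{a_2, a_4}: 1 true → odd ✓
{a_1, a_3}: 2 true → even ✓
{a_3, a_7}: 2 true → even ✓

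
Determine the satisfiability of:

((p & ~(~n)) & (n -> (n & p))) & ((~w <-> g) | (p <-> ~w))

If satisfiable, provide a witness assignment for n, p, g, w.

n=T, p=T, g=F, w=F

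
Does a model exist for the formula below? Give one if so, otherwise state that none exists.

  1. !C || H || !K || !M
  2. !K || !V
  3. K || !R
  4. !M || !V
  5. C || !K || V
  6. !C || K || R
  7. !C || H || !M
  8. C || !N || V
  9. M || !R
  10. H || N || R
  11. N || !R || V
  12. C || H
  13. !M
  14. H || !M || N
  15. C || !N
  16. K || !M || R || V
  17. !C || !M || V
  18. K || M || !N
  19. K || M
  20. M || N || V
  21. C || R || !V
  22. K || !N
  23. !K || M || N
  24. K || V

Unit clause (!M) forces M = False.
In (K || M) only K is left, so K = True.
In (!K || M || N) only N is left, so N = True.
In (!K || !V) only !V is left, so V = False.
In (C || !K || V) only C is left, so C = True.
In (M || !R) only !R is left, so R = False.
Set H = True.
All clauses satisfied.

N = True; K = True; M = False; R = False; C = True; V = False; H = True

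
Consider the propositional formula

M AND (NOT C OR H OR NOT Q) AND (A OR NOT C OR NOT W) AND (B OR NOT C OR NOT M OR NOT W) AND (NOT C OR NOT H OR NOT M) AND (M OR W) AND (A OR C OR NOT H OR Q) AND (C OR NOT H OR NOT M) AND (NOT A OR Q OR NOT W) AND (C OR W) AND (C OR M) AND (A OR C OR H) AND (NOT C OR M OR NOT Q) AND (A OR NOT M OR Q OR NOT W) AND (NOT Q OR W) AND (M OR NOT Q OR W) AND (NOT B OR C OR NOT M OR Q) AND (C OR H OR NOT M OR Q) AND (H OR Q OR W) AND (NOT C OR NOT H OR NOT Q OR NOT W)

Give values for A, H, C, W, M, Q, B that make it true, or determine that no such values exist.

Unit clause (M) forces M = True.
Set A = True.
Try H = True:
  (NOT C OR NOT H OR NOT M) forces C = False.
  clause (C OR NOT H OR NOT M) is falsified — backtrack.
So H = False.
Try C = True:
  (NOT C OR H OR NOT Q) forces Q = False.
  (NOT A OR Q OR NOT W) forces W = False.
  clause (H OR Q OR W) is falsified — backtrack.
So C = False.
  then (C OR W) forces W = True.
  then (C OR H OR NOT M OR Q) forces Q = True.
Set B = False.
All clauses satisfied.

A: True, H: False, C: False, W: True, M: True, Q: True, B: False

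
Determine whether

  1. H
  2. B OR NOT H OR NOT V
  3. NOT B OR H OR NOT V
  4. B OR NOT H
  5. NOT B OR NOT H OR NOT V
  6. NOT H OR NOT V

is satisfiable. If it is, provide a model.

Unit clause (H) forces H = True.
In (B OR NOT H) only B is left, so B = True.
In (NOT B OR NOT H OR NOT V) only NOT V is left, so V = False.
All clauses satisfied.

V = False, H = True, B = True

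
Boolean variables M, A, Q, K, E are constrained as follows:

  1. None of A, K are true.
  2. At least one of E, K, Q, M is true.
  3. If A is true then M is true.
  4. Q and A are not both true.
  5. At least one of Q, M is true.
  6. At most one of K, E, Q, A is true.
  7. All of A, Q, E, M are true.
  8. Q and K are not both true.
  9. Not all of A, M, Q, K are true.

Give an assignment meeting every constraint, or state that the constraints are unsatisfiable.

Unsatisfiable — no assignment works.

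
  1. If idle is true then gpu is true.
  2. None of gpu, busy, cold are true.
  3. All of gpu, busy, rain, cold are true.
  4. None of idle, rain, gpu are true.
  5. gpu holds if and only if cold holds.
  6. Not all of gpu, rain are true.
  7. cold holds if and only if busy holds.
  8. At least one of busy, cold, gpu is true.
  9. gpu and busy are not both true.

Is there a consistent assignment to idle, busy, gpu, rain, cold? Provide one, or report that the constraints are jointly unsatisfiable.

Case busy = True:
  Constraint (2) is violated (busy=T) — contradiction.
Case busy = False:
  Constraint (3) is violated (busy=F) — contradiction.
Both cases fail — unsatisfiable.

The formula is unsatisfiable.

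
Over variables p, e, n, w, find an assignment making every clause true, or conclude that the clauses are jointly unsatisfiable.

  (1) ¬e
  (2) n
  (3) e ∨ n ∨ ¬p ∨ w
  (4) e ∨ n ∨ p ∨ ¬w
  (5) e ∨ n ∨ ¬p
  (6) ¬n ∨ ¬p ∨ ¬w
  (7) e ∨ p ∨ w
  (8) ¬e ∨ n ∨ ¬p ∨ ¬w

Unit clause (¬e) forces e = False.
Unit clause (n) forces n = True.
Set p = True.
  then (¬n ∨ ¬p ∨ ¬w) forces w = False.
Check each clause:
  (¬e): ¬e holds.
  (n): n holds.
  (e ∨ n ∨ ¬p ∨ w): n holds.
  (e ∨ n ∨ p ∨ ¬w): n holds.
  (e ∨ n ∨ ¬p): n holds.
  (¬n ∨ ¬p ∨ ¬w): ¬w holds.
  (e ∨ p ∨ w): p holds.
  (¬e ∨ n ∨ ¬p ∨ ¬w): ¬e holds.
All clauses satisfied.

p = True, e = False, n = True, w = False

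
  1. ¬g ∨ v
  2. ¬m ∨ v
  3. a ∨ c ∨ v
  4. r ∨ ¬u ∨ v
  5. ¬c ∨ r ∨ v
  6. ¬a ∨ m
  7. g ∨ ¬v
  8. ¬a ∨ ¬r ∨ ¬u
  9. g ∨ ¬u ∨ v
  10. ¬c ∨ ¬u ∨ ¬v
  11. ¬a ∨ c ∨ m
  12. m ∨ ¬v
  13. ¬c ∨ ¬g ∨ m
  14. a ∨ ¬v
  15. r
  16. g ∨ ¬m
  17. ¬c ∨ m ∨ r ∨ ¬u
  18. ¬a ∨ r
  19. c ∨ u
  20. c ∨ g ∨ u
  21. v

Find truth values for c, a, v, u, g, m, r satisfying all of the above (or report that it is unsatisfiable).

c = True, a = True, v = True, u = False, g = True, m = True, r = True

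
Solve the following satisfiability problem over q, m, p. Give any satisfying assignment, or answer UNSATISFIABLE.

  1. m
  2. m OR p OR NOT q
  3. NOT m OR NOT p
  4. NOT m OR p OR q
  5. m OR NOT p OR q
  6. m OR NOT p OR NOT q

Unit clause (m) forces m = True.
In (NOT m OR NOT p) only NOT p is left, so p = False.
In (NOT m OR p OR q) only q is left, so q = True.
All clauses satisfied.

q=T, m=T, p=F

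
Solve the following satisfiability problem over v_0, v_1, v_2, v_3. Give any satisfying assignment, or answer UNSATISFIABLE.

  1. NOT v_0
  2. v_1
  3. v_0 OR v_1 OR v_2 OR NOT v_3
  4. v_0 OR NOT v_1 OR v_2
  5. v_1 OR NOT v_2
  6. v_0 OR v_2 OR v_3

Unit clause (NOT v_0) forces v_0 = False.
Unit clause (v_1) forces v_1 = True.
In (v_0 OR NOT v_1 OR v_2) only v_2 is left, so v_2 = True.
Set v_3 = False.
All clauses satisfied.

v_0: False, v_1: True, v_2: True, v_3: False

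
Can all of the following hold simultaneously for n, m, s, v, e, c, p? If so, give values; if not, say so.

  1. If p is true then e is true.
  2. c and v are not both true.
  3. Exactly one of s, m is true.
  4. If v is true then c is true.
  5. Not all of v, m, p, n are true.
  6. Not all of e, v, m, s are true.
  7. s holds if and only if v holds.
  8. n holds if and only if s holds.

n = False; m = True; s = False; v = False; e = True; c = True; p = True

  (1) p=T ⇒ e: T ✓
  (2) c=T, v=F — not both ✓
  (3) {s, m}: 1 true — exactly one ✓
  (4) v=F ⇒ c: vacuous ✓
  (5) {v, m, p, n}: 2/4 true — not all ✓
  (6) {e, v, m, s}: 2/4 true — not all ✓
  (7) s=F, v=F — same ✓
  (8) n=F, s=F — same ✓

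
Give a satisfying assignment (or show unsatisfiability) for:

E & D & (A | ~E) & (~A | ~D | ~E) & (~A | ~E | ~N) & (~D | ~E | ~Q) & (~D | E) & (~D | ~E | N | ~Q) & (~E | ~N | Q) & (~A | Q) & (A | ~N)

UNSATISFIABLE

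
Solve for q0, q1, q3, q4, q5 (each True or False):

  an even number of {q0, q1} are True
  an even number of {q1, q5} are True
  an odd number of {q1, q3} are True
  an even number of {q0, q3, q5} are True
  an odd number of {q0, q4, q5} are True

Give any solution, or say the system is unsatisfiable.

q0: True, q1: True, q3: False, q4: True, q5: True

{q0, q1}: 2 true → even ✓
{q1, q5}: 2 true → even ✓
{q1, q3}: 1 true → odd ✓
{q0, q3, q5}: 2 true → even ✓
{q0, q4, q5}: 3 true → odd ✓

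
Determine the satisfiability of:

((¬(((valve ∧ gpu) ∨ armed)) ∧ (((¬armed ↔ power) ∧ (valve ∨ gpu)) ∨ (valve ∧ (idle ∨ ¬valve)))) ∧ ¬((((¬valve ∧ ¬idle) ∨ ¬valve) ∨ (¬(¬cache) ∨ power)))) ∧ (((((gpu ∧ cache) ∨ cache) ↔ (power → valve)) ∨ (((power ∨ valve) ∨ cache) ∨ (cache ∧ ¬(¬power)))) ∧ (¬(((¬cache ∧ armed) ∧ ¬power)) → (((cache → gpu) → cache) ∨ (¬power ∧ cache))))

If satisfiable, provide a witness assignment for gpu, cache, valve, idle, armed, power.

Case valve = True: the formula simplifies to ((¬((gpu ∨ armed)) ∧ ((¬armed ↔ power) ∨ idle)) ∧ ¬((¬(¬cache) ∨ power))) ∧ (¬(((¬cache ∧ armed) ∧ ¬power)) → (((cache → gpu) → cache) ∨ (¬power ∧ cache))).
  cache = True: the conjunct ¬((¬(¬cache) ∨ power)) becomes ¬((True ∨ power)) = False.
  cache = False: simplifies to ((¬((gpu ∨ armed)) ∧ ((¬armed ↔ power) ∨ idle)) ∧ ¬power) ∧ (armed ∧ ¬power).
    armed = True: the conjunct ¬((gpu ∨ armed)) becomes ¬((gpu ∨ True)) = False.
    armed = False: the conjunct armed is False.
Case valve = False: the conjunct ¬((((¬valve ∧ ¬idle) ∨ ¬valve) ∨ (¬(¬cache) ∨ power))) becomes ¬((True ∨ (¬(¬cache) ∨ power))) = False.
Both cases fail — unsatisfiable.

Unsatisfiable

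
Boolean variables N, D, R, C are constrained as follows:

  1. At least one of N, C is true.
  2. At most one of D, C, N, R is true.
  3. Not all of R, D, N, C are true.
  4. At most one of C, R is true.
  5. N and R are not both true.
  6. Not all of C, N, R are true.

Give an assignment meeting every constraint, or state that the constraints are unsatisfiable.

N: True, D: False, R: False, C: False

  (1) {N, C}: 1 true — at least one ✓
  (2) {D, C, N, R}: 1 true — at most one ✓
  (3) {R, D, N, C}: 1/4 true — not all ✓
  (4) {C, R}: 0 true — at most one ✓
  (5) N=T, R=F — not both ✓
  (6) {C, N, R}: 1/3 true — not all ✓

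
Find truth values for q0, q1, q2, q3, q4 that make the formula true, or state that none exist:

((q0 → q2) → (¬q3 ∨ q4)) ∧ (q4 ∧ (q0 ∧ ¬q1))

q0 = True; q1 = False; q2 = False; q3 = True; q4 = True

  (q0 → q2) → (¬q3 ∨ q4) = True
    q0 → q2 = False
    ¬q3 ∨ q4 = True
      ¬q3 = False
  q4 ∧ (q0 ∧ ¬q1) = True
    q0 ∧ ¬q1 = True
      ¬q1 = True
Both conjuncts True, so the formula holds.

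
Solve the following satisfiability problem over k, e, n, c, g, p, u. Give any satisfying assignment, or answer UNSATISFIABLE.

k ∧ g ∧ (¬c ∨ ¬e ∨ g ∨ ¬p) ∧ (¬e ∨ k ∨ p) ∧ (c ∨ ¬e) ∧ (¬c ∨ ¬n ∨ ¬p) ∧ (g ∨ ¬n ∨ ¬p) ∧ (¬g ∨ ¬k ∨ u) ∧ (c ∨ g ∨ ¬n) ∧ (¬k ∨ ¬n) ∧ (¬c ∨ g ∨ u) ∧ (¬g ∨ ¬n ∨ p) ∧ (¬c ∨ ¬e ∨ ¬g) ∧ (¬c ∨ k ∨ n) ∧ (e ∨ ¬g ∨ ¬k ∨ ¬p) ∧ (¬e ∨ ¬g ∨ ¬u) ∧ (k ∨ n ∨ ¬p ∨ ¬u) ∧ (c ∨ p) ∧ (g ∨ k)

k = True, e = False, n = False, c = True, g = True, p = False, u = True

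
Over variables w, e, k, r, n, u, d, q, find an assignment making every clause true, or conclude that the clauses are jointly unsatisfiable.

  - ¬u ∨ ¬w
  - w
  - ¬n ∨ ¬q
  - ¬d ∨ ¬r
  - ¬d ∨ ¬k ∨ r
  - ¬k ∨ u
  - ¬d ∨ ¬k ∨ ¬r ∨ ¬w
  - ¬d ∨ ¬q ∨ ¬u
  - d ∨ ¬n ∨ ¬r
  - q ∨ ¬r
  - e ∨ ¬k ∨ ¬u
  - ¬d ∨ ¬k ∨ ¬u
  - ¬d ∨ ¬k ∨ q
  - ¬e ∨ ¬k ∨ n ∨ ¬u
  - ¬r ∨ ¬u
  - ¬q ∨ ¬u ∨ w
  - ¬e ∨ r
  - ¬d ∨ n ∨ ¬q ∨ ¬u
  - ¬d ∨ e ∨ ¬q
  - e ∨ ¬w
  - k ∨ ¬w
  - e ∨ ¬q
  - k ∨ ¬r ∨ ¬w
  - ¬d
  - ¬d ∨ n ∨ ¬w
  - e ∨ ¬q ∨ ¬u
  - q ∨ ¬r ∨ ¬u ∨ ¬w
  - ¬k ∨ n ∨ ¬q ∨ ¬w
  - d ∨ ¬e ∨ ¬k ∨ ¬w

No satisfying assignment exists.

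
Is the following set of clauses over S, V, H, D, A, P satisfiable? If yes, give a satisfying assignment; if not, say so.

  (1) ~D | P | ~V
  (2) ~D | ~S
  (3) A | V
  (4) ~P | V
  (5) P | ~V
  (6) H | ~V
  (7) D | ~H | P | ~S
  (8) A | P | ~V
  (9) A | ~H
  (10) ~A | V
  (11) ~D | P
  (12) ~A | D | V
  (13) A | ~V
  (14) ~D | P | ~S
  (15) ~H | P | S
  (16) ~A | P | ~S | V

Set S = False.
Try V = False:
  (A | V) forces A = True.
  clause (~A | V) is falsified — backtrack.
So V = True.
  then (P | ~V) forces P = True.
  then (H | ~V) forces H = True.
  then (A | ~H) forces A = True.
Set D = True.
All clauses satisfied.

S: False; V: True; H: True; D: True; A: True; P: True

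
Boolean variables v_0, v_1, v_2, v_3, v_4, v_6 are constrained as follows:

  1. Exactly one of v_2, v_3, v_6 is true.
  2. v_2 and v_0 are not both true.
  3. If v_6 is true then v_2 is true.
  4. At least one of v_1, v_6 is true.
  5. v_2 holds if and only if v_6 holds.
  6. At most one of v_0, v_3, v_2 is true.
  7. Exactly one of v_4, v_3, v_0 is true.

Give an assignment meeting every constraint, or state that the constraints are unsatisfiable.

v_0: False, v_1: True, v_2: False, v_3: True, v_4: False, v_6: False

  (1) {v_2, v_3, v_6}: 1 true — exactly one ✓
  (2) v_2=F, v_0=F — not both ✓
  (3) v_6=F ⇒ v_2: vacuous ✓
  (4) {v_1, v_6}: 1 true — at least one ✓
  (5) v_2=F, v_6=F — same ✓
  (6) {v_0, v_3, v_2}: 1 true — at most one ✓
  (7) {v_4, v_3, v_0}: 1 true — exactly one ✓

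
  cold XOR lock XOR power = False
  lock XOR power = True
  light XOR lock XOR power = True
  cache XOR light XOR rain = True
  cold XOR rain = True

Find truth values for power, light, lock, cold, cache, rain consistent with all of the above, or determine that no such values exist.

power = True, light = False, lock = False, cold = True, cache = True, rain = False

cold XOR lock XOR power = T XOR F XOR T = False ✓
lock XOR power = F XOR T = True ✓
light XOR lock XOR power = F XOR F XOR T = True ✓
cache XOR light XOR rain = T XOR F XOR F = True ✓
cold XOR rain = T XOR F = True ✓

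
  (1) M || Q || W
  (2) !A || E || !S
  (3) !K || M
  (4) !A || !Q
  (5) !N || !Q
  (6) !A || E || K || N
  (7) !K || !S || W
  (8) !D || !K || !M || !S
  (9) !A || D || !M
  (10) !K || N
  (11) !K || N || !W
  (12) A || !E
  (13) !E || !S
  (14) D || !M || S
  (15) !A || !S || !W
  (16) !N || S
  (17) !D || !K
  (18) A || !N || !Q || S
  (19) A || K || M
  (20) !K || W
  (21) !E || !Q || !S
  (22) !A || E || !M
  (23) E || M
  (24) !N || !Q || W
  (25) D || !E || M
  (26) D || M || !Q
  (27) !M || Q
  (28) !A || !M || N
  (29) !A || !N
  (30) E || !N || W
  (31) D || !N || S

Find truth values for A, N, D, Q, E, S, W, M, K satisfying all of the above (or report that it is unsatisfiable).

A = True; N = False; D = True; Q = False; E = True; S = False; W = True; M = False; K = False

Set A = True.
  then (!A || !Q) forces Q = False.
  then (!M || Q) forces M = False.
  then (!A || !N) forces N = False.
  then (M || Q || W) forces W = True.
  then (!K || M) forces K = False.
  then (!A || E || K || N) forces E = True.
  then (!E || !S) forces S = False.
  then (D || !E || M) forces D = True.
All clauses satisfied.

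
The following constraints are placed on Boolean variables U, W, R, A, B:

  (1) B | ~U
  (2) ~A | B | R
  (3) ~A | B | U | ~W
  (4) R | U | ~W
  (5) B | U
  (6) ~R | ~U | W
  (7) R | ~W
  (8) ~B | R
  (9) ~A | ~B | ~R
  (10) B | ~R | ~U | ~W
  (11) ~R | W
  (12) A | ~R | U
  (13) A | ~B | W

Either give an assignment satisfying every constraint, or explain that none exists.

U=T, W=T, R=T, A=F, B=T

Try U = False:
  (B | U) forces B = True.
  (~B | R) forces R = True.
  (~A | ~B | ~R) forces A = False.
  clause (A | ~R | U) is falsified — backtrack.
So U = True.
  then (B | ~U) forces B = True.
  then (~B | R) forces R = True.
  then (~A | ~B | ~R) forces A = False.
  then (~R | W) forces W = True.
All clauses satisfied.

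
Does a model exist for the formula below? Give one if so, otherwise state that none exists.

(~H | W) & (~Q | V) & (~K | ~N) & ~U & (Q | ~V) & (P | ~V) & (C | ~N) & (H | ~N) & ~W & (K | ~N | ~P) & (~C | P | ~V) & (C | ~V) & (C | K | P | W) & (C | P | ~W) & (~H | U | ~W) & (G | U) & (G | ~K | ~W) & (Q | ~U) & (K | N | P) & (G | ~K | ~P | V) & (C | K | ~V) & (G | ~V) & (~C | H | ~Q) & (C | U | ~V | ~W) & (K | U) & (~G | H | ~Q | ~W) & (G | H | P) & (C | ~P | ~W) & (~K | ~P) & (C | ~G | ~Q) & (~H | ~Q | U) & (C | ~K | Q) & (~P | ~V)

Unit clause (~U) forces U = False.
Unit clause (~W) forces W = False.
In (G | U) only G is left, so G = True.
In (K | U) only K is left, so K = True.
In (~K | ~P) only ~P is left, so P = False.
In (~H | W) only ~H is left, so H = False.
In (~K | ~N) only ~N is left, so N = False.
In (P | ~V) only ~V is left, so V = False.
In (~Q | V) only ~Q is left, so Q = False.
In (C | ~K | Q) only C is left, so C = True.
All clauses satisfied.

W=F; H=F; Q=F; C=T; V=F; G=T; N=F; K=T; U=F; P=F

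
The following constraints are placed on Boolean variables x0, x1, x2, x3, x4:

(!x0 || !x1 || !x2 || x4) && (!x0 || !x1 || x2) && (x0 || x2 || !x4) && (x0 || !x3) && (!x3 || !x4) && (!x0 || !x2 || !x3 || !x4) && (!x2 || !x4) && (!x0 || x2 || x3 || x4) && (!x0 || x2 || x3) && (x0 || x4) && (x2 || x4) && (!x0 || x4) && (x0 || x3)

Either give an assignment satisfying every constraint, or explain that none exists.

The formula is unsatisfiable.

Case x0 = True:
  (!x0 || x4) forces x4 = True.
  (!x3 || !x4) forces x3 = False.
  (!x2 || !x4) forces x2 = False.
  Clause (!x0 || x2 || x3) is falsified — contradiction.
Case x0 = False:
  (x0 || !x3) forces x3 = False.
  Clause (x0 || x3) is falsified — contradiction.
Both cases fail, so the formula is unsatisfiable.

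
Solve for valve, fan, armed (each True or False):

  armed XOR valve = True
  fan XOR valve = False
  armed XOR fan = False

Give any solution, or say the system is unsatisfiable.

Adding constraints 1, 2, 3 mod 2: every variable appears an even number of times on the left, so the left side is 0.
But the right sides sum to 1 (mod 2). 0 ≠ 1 — the system is inconsistent.

The formula is unsatisfiable.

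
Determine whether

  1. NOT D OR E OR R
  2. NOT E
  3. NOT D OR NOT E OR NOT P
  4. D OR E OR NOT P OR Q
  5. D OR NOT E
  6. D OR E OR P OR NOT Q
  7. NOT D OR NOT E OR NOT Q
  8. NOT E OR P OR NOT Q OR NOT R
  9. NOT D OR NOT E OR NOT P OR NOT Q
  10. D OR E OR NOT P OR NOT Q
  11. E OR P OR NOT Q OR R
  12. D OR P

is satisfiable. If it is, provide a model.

D=T; E=F; P=F; Q=F; R=T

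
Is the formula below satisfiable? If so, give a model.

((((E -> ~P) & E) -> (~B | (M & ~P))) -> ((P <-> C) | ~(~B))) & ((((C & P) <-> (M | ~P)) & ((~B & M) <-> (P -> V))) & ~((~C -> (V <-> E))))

M=F, E=T, B=T, P=T, C=F, V=F

  (((E -> ~P) & E) -> (~B | (M & ~P))) -> ((P <-> C) | ~(~B)) = True
    ((E -> ~P) & E) -> (~B | (M & ~P)) = True
      (E -> ~P) & E = False
        E -> ~P = False
          ~P = False
      ~B | (M & ~P) = False
        ~B = False
        M & ~P = False
          ~P = False
    (P <-> C) | ~(~B) = True
      P <-> C = False
      ~(~B) = True
        ~B = False
  (((C & P) <-> (M | ~P)) & ((~B & M) <-> (P -> V))) & ~((~C -> (V <-> E))) = True
    ((C & P) <-> (M | ~P)) & ((~B & M) <-> (P -> V)) = True
      (C & P) <-> (M | ~P) = True
        C & P = False
        M | ~P = False
          ~P = False
      (~B & M) <-> (P -> V) = True
        ~B & M = False
          ~B = False
        P -> V = False
    ~((~C -> (V <-> E))) = True
      ~C -> (V <-> E) = False
        ~C = True
        V <-> E = False
Both conjuncts True, so the formula holds.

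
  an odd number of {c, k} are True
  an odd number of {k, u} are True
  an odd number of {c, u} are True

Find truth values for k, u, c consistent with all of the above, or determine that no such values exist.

Unsatisfiable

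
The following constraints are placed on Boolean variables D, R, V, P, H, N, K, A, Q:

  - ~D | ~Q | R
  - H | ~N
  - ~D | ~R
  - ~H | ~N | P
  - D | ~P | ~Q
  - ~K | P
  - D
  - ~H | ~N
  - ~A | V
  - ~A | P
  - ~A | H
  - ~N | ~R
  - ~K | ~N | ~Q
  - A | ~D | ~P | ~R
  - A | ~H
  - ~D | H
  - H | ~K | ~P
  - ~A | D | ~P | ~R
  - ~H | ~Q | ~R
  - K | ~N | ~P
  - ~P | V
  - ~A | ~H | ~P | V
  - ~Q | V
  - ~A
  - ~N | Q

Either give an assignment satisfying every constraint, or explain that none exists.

Case A = True:
  Clause (~A) is falsified — contradiction.
Case A = False:
  (D) forces D = True.
  (~D | ~R) forces R = False.
  (~D | ~Q | R) forces Q = False.
  (A | ~H) forces H = False.
  Clause (~D | H) is falsified — contradiction.
Both cases fail, so the formula is unsatisfiable.

UNSATISFIABLE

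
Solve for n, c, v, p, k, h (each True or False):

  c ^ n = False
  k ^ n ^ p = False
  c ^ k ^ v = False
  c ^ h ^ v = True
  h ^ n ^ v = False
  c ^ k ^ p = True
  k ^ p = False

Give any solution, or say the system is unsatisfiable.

Adding constraints 1, 4, 5 mod 2: every variable appears an even number of times on the left, so the left side is 0.
But the right sides sum to 1 (mod 2). 0 ≠ 1 — the system is inconsistent.

UNSATISFIABLE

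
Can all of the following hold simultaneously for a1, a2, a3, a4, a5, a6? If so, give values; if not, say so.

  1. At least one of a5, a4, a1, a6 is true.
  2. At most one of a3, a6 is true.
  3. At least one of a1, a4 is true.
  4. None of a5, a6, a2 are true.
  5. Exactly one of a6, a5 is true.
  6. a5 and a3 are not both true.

Case a5 = True:
  Constraint (4) is violated (a5=T) — contradiction.
Case a5 = False:
  (4) forces a6 = False.
  Constraint (5) is violated (a6=F, a5=F) — contradiction.
Both cases fail — unsatisfiable.

No satisfying assignment exists.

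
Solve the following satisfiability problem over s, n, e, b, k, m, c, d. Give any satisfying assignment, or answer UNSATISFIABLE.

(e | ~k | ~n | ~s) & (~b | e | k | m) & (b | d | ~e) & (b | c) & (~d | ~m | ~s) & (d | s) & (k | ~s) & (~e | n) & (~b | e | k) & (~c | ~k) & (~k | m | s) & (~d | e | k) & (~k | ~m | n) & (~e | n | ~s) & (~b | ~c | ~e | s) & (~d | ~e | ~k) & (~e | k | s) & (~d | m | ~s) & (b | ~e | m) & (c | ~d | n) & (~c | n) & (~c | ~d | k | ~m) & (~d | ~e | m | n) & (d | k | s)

Set s = True.
  then (k | ~s) forces k = True.
  then (~c | ~k) forces c = False.
  then (b | c) forces b = True.
Set n = True.
  then (e | ~k | ~n | ~s) forces e = True.
  then (~d | ~e | ~k) forces d = False.
Set m = True.
All clauses satisfied.

s: True, n: True, e: True, b: True, k: True, m: True, c: False, d: False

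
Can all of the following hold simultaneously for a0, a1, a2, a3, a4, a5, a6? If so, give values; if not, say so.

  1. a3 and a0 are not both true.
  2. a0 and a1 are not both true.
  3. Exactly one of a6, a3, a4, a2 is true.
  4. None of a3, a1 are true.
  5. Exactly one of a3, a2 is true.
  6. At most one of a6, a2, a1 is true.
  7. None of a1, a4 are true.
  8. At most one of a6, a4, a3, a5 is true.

a0 = True, a1 = False, a2 = True, a3 = False, a4 = False, a5 = True, a6 = False

  (1) a3=F, a0=T — not both ✓
  (2) a0=T, a1=F — not both ✓
  (3) {a6, a3, a4, a2}: 1 true — exactly one ✓
  (4) {a3, a1}: 0 true — none ✓
  (5) {a3, a2}: 1 true — exactly one ✓
  (6) {a6, a2, a1}: 1 true — at most one ✓
  (7) {a1, a4}: 0 true — none ✓
  (8) {a6, a4, a3, a5}: 1 true — at most one ✓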